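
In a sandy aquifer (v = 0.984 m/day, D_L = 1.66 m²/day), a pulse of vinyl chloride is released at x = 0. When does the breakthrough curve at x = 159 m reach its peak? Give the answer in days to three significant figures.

160 days

For the 1D instantaneous-source solution, setting ∂C/∂t = 0 at fixed x gives v²t² + 2Dt − x² = 0, so t = (√(D² + v²x²) − D)/v².
√(D² + v²x²) = √(1.66² + 0.984² × 159²) = 156.5; v² = 0.968256.
t = (156.5 − 1.66)/0.968256 = 160 days (vs. the pure-advection estimate x/v = 162 d).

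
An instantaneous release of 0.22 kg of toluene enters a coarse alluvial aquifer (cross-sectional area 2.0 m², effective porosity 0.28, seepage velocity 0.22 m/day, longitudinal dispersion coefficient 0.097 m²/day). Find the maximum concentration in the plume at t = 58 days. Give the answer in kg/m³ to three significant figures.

0.0467 kg/m³

The peak of an instantaneous 1D plume sits at x = vt; there the Gaussian factor is 1 and C_max = M/(n_e·A·√(4πDt)), where n_e·A is the pore area the mass is dissolved in.
√(4πDt) = √(4π × 0.097 × 58) = 8.408 m, so C_max = 0.22/(0.28 × 2.0 × 8.408) = 0.0467 kg/m³.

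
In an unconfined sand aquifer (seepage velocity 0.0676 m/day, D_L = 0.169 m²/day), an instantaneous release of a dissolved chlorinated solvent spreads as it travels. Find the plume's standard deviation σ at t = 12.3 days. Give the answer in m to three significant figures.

2.04 m

Dispersive spreading gives a Gaussian with σ² = 2Dt; advection only shifts the center.
σ = √(2 × 0.169 × 12.3) = 2.04 m.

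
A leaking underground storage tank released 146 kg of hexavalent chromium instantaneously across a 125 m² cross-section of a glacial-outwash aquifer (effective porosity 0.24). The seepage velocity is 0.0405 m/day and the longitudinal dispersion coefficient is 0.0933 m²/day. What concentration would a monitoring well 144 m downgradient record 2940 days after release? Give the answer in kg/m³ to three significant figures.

For an instantaneous plane source, C(x,t) = M/(n_e·A·√(4πDt)) · exp(−(x−vt)²/(4Dt)), with n_e·A the pore (flow) area.
Plume center vt = 0.0405 × 2940 = 119.07 m, so the well at 144 m is 24.93 m downgradient of the peak.
√(4πDt) = 58.71 m, giving peak height M/(n_e·A·√(4πDt)) = 146/(0.24 × 125 × 58.71) = 0.08289 kg/m³.
(x−vt)²/(4Dt) = (24.93)²/(4 × 0.0933 × 2940) = 0.5664; exp(−0.5664) = 0.5676.
C = 0.08289 × 0.5676 = 0.0470 kg/m³.

0.0470 kg/m³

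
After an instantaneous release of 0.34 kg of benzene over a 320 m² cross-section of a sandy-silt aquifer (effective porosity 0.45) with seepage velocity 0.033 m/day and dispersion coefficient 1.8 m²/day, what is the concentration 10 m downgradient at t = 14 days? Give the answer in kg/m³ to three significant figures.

5.38e-05 kg/m³

For an instantaneous plane source, C(x,t) = M/(n_e·A·√(4πDt)) · exp(−(x−vt)²/(4Dt)), with n_e·A the pore (flow) area.
Plume center vt = 0.033 × 14 = 0.462 m, so the well at 10 m is 9.538 m downgradient of the peak.
√(4πDt) = 17.80 m, giving peak height M/(n_e·A·√(4πDt)) = 0.34/(0.45 × 320 × 17.80) = 0.0001326 kg/m³.
(x−vt)²/(4Dt) = (9.538)²/(4 × 1.8 × 14) = 0.9025; exp(−0.9025) = 0.4056.
C = 0.0001326 × 0.4056 = 5.38e-05 kg/m³.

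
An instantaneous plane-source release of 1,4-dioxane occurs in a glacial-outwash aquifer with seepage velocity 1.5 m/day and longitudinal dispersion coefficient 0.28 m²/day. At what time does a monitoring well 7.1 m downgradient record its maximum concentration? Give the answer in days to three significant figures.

4.61 days

For the 1D instantaneous-source solution, setting ∂C/∂t = 0 at fixed x gives v²t² + 2Dt − x² = 0, so t = (√(D² + v²x²) − D)/v².
√(D² + v²x²) = √(0.28² + 1.5² × 7.1²) = 10.65; v² = 2.25.
t = (10.65 − 0.28)/2.25 = 4.61 days (vs. the pure-advection estimate x/v = 4.73 d).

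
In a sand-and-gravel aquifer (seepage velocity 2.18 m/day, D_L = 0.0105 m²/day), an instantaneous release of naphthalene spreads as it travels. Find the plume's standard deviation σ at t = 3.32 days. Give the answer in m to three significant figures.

0.264 m

Dispersive spreading gives a Gaussian with σ² = 2Dt; advection only shifts the center.
σ = √(2 × 0.0105 × 3.32) = 0.264 m.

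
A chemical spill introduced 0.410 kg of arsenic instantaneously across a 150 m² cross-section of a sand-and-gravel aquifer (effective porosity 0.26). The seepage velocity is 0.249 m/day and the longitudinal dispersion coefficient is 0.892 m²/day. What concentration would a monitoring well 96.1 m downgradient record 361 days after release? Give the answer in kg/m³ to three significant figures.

0.000160 kg/m³

For an instantaneous plane source, C(x,t) = M/(n_e·A·√(4πDt)) · exp(−(x−vt)²/(4Dt)), with n_e·A the pore (flow) area.
Plume center vt = 0.249 × 361 = 89.889 m, so the well at 96.1 m is 6.211 m downgradient of the peak.
√(4πDt) = 63.61 m, giving peak height M/(n_e·A·√(4πDt)) = 0.410/(0.26 × 150 × 63.61) = 0.0001653 kg/m³.
(x−vt)²/(4Dt) = (6.211)²/(4 × 0.892 × 361) = 0.02995; exp(−0.02995) = 0.9705.
C = 0.0001653 × 0.9705 = 0.000160 kg/m³.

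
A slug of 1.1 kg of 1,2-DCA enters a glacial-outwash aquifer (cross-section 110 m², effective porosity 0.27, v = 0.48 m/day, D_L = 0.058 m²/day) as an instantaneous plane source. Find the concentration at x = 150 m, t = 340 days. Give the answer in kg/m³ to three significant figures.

For an instantaneous plane source, C(x,t) = M/(n_e·A·√(4πDt)) · exp(−(x−vt)²/(4Dt)), with n_e·A the pore (flow) area.
Plume center vt = 0.48 × 340 = 163.2 m, so the well at 150 m is 13.2 m upgradient of the peak.
√(4πDt) = 15.74 m, giving peak height M/(n_e·A·√(4πDt)) = 1.1/(0.27 × 110 × 15.74) = 0.002353 kg/m³.
(x−vt)²/(4Dt) = (-13.2)²/(4 × 0.058 × 340) = 2.209; exp(−2.209) = 0.1098.
C = 0.002353 × 0.1098 = 0.000258 kg/m³.

0.000258 kg/m³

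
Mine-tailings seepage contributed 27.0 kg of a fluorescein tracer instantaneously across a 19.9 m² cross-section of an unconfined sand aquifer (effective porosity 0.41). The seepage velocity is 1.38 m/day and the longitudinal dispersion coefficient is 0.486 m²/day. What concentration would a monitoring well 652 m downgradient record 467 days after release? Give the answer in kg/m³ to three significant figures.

0.0582 kg/m³

For an instantaneous plane source, C(x,t) = M/(n_e·A·√(4πDt)) · exp(−(x−vt)²/(4Dt)), with n_e·A the pore (flow) area.
Plume center vt = 1.38 × 467 = 644.46 m, so the well at 652 m is 7.54 m downgradient of the peak.
√(4πDt) = 53.40 m, giving peak height M/(n_e·A·√(4πDt)) = 27.0/(0.41 × 19.9 × 53.40) = 0.06197 kg/m³.
(x−vt)²/(4Dt) = (7.54)²/(4 × 0.486 × 467) = 0.06262; exp(−0.06262) = 0.9393.
C = 0.06197 × 0.9393 = 0.0582 kg/m³.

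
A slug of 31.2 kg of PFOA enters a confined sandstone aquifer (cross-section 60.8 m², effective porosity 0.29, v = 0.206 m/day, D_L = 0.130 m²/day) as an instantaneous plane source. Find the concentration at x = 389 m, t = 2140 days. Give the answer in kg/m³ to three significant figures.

For an instantaneous plane source, C(x,t) = M/(n_e·A·√(4πDt)) · exp(−(x−vt)²/(4Dt)), with n_e·A the pore (flow) area.
Plume center vt = 0.206 × 2140 = 440.84 m, so the well at 389 m is 51.84 m upgradient of the peak.
√(4πDt) = 59.13 m, giving peak height M/(n_e·A·√(4πDt)) = 31.2/(0.29 × 60.8 × 59.13) = 0.02993 kg/m³.
(x−vt)²/(4Dt) = (-51.84)²/(4 × 0.130 × 2140) = 2.415; exp(−2.415) = 0.08937.
C = 0.02993 × 0.08937 = 0.00267 kg/m³.

0.00267 kg/m³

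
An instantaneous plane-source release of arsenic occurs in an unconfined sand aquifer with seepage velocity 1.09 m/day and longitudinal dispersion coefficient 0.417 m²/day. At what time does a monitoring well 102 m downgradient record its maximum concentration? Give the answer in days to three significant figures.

93.2 days

For the 1D instantaneous-source solution, setting ∂C/∂t = 0 at fixed x gives v²t² + 2Dt − x² = 0, so t = (√(D² + v²x²) − D)/v².
√(D² + v²x²) = √(0.417² + 1.09² × 102²) = 111.2; v² = 1.1881.
t = (111.2 − 0.417)/1.1881 = 93.2 days (vs. the pure-advection estimate x/v = 93.6 d).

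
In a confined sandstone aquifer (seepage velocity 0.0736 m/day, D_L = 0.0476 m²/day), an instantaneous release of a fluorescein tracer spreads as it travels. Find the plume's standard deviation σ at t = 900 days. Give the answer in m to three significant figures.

Dispersive spreading gives a Gaussian with σ² = 2Dt; advection only shifts the center.
σ = √(2 × 0.0476 × 900) = 9.26 m.

9.26 m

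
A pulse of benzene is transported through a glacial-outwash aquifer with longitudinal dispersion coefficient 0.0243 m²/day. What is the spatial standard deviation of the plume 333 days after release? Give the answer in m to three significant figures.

Dispersive spreading gives a Gaussian with σ² = 2Dt; advection only shifts the center.
σ = √(2 × 0.0243 × 333) = 4.02 m.

4.02 m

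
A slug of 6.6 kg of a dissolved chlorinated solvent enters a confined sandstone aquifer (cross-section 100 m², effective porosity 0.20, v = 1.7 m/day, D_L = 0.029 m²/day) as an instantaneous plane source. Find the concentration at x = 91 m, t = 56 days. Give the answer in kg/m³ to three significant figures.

0.00483 kg/m³

For an instantaneous plane source, C(x,t) = M/(n_e·A·√(4πDt)) · exp(−(x−vt)²/(4Dt)), with n_e·A the pore (flow) area.
Plume center vt = 1.7 × 56 = 95.2 m, so the well at 91 m is 4.2 m upgradient of the peak.
√(4πDt) = 4.517 m, giving peak height M/(n_e·A·√(4πDt)) = 6.6/(0.20 × 100 × 4.517) = 0.07306 kg/m³.
(x−vt)²/(4Dt) = (-4.2)²/(4 × 0.029 × 56) = 2.716; exp(−2.716) = 0.06614.
C = 0.07306 × 0.06614 = 0.00483 kg/m³.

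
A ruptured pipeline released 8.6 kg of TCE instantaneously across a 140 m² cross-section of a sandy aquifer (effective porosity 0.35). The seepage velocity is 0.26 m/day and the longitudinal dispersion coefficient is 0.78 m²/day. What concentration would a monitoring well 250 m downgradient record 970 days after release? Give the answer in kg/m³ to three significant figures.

0.00180 kg/m³

For an instantaneous plane source, C(x,t) = M/(n_e·A·√(4πDt)) · exp(−(x−vt)²/(4Dt)), with n_e·A the pore (flow) area.
Plume center vt = 0.26 × 970 = 252.2 m, so the well at 250 m is 2.2 m upgradient of the peak.
√(4πDt) = 97.51 m, giving peak height M/(n_e·A·√(4πDt)) = 8.6/(0.35 × 140 × 97.51) = 0.001800 kg/m³.
(x−vt)²/(4Dt) = (-2.2)²/(4 × 0.78 × 970) = 0.001599; exp(−0.001599) = 0.9984.
C = 0.001800 × 0.9984 = 0.00180 kg/m³.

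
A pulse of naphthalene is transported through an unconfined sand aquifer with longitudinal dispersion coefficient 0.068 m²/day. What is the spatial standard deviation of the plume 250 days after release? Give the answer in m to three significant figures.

Dispersive spreading gives a Gaussian with σ² = 2Dt; advection only shifts the center.
σ = √(2 × 0.068 × 250) = 5.83 m.

5.83 m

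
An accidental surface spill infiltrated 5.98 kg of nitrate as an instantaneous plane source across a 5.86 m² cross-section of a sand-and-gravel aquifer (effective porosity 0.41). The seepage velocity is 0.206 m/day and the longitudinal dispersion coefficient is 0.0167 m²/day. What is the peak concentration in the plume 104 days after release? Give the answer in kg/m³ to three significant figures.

0.533 kg/m³

The peak of an instantaneous 1D plume sits at x = vt; there the Gaussian factor is 1 and C_max = M/(n_e·A·√(4πDt)), where n_e·A is the pore area the mass is dissolved in.
√(4πDt) = √(4π × 0.0167 × 104) = 4.672 m, so C_max = 5.98/(0.41 × 5.86 × 4.672) = 0.533 kg/m³.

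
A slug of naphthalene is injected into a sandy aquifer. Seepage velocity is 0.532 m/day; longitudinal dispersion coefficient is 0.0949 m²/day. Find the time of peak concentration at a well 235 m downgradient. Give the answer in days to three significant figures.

441 days

For the 1D instantaneous-source solution, setting ∂C/∂t = 0 at fixed x gives v²t² + 2Dt − x² = 0, so t = (√(D² + v²x²) − D)/v².
√(D² + v²x²) = √(0.0949² + 0.532² × 235²) = 125.0; v² = 0.283024.
t = (125.0 − 0.0949)/0.283024 = 441 days (vs. the pure-advection estimate x/v = 442 d).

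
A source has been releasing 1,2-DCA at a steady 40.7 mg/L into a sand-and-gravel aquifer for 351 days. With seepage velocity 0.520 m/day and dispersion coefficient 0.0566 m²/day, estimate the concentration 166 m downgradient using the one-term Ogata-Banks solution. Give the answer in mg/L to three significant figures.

For a continuous step input, C/C₀ ≈ ½·erfc((x−vt)/(2√(Dt))).
vt = 0.520 × 351 = 182.52 m and 2√(Dt) = 2√(0.0566 × 351) = 8.914 m.
Argument (x−vt)/(2√(Dt)) = (166 − 182.52)/8.914 = -1.853; ½·erfc(-1.853) = 0.9956.
C = 40.7 × 0.9956 = 40.5 mg/L.

40.5 mg/L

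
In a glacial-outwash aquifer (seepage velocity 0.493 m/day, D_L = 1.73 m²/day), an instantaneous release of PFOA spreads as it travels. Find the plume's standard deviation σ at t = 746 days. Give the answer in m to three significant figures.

Dispersive spreading gives a Gaussian with σ² = 2Dt; advection only shifts the center.
σ = √(2 × 1.73 × 746) = 50.8 m.

50.8 m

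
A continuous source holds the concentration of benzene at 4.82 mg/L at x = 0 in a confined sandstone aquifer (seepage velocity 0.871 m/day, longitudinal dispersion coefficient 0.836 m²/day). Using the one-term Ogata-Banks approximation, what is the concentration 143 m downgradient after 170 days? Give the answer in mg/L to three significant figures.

2.98 mg/L

For a continuous step input, C/C₀ ≈ ½·erfc((x−vt)/(2√(Dt))).
vt = 0.871 × 170 = 148.07 m and 2√(Dt) = 2√(0.836 × 170) = 23.84 m.
Argument (x−vt)/(2√(Dt)) = (143 − 148.07)/23.84 = -0.2127; ½·erfc(-0.2127) = 0.6182.
C = 4.82 × 0.6182 = 2.98 mg/L.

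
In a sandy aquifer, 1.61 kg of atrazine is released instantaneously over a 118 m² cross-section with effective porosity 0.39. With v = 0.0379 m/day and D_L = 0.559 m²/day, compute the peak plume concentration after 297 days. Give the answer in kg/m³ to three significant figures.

The peak of an instantaneous 1D plume sits at x = vt; there the Gaussian factor is 1 and C_max = M/(n_e·A·√(4πDt)), where n_e·A is the pore area the mass is dissolved in.
√(4πDt) = √(4π × 0.559 × 297) = 45.68 m, so C_max = 1.61/(0.39 × 118 × 45.68) = 0.000766 kg/m³.

0.000766 kg/m³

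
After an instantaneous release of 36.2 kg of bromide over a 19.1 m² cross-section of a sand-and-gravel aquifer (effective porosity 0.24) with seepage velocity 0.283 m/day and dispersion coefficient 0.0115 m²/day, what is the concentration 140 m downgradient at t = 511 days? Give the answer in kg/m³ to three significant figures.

For an instantaneous plane source, C(x,t) = M/(n_e·A·√(4πDt)) · exp(−(x−vt)²/(4Dt)), with n_e·A the pore (flow) area.
Plume center vt = 0.283 × 511 = 144.613 m, so the well at 140 m is 4.613 m upgradient of the peak.
√(4πDt) = 8.593 m, giving peak height M/(n_e·A·√(4πDt)) = 36.2/(0.24 × 19.1 × 8.593) = 0.9190 kg/m³.
(x−vt)²/(4Dt) = (-4.613)²/(4 × 0.0115 × 511) = 0.9053; exp(−0.9053) = 0.4044.
C = 0.9190 × 0.4044 = 0.372 kg/m³.

0.372 kg/m³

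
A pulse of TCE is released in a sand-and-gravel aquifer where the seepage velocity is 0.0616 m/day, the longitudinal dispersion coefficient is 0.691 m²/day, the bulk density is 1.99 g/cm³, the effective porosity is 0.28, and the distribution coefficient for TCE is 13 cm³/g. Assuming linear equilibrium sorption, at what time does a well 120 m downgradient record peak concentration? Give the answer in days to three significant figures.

166000 days

Retardation factor R = 1 + ρ_b·K_d/n = 1 + 1.99 × 13/0.28 = 93.39.
Sorption retards both mechanisms: v_R = v/R = 0.0006596 m/day, D_R = D/R = 0.007399 m²/day.
Peak time from v_R²t² + 2D_R t − x² = 0: t = (√(D_R² + v_R²x²) − D_R)/v_R².
√(D_R² + v_R²x²) = √(0.007399² + 0.0006596² × 120²) = 0.07950; v_R² = 4.351e-07.
t = (0.07950 − 0.007399)/4.351e-07 = 166000 days.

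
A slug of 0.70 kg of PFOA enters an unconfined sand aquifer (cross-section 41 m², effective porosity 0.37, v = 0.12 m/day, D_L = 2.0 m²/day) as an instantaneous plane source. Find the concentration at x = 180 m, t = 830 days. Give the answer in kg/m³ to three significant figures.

For an instantaneous plane source, C(x,t) = M/(n_e·A·√(4πDt)) · exp(−(x−vt)²/(4Dt)), with n_e·A the pore (flow) area.
Plume center vt = 0.12 × 830 = 99.6 m, so the well at 180 m is 80.4 m downgradient of the peak.
√(4πDt) = 144.4 m, giving peak height M/(n_e·A·√(4πDt)) = 0.70/(0.37 × 41 × 144.4) = 0.0003196 kg/m³.
(x−vt)²/(4Dt) = (80.4)²/(4 × 2.0 × 830) = 0.9735; exp(−0.9735) = 0.3778.
C = 0.0003196 × 0.3778 = 0.000121 kg/m³.

0.000121 kg/m³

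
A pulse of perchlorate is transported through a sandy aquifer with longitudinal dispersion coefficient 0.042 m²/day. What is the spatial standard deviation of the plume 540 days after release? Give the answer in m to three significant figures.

6.73 m

Dispersive spreading gives a Gaussian with σ² = 2Dt; advection only shifts the center.
σ = √(2 × 0.042 × 540) = 6.73 m.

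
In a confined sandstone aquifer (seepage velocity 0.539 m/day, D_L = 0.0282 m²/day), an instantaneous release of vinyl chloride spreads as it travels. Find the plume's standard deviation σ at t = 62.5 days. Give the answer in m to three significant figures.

1.88 m

Dispersive spreading gives a Gaussian with σ² = 2Dt; advection only shifts the center.
σ = √(2 × 0.0282 × 62.5) = 1.88 m.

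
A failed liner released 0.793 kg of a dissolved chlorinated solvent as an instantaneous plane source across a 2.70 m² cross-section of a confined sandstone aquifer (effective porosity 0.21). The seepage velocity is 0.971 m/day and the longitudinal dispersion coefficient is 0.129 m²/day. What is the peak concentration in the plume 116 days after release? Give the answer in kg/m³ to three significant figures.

The peak of an instantaneous 1D plume sits at x = vt; there the Gaussian factor is 1 and C_max = M/(n_e·A·√(4πDt)), where n_e·A is the pore area the mass is dissolved in.
√(4πDt) = √(4π × 0.129 × 116) = 13.71 m, so C_max = 0.793/(0.21 × 2.70 × 13.71) = 0.102 kg/m³.

0.102 kg/m³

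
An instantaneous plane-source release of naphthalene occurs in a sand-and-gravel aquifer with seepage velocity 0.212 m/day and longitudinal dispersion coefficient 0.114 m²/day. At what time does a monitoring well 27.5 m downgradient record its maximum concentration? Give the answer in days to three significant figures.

For the 1D instantaneous-source solution, setting ∂C/∂t = 0 at fixed x gives v²t² + 2Dt − x² = 0, so t = (√(D² + v²x²) − D)/v².
√(D² + v²x²) = √(0.114² + 0.212² × 27.5²) = 5.831; v² = 0.044944.
t = (5.831 − 0.114)/0.044944 = 127 days (vs. the pure-advection estimate x/v = 130 d).

127 days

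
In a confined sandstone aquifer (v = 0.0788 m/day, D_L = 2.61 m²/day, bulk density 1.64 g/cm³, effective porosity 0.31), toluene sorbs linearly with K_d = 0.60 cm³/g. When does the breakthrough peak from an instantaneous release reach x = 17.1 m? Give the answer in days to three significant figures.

220 days

Retardation factor R = 1 + ρ_b·K_d/n = 1 + 1.64 × 0.60/0.31 = 4.174.
Sorption retards both mechanisms: v_R = v/R = 0.01888 m/day, D_R = D/R = 0.6253 m²/day.
Peak time from v_R²t² + 2D_R t − x² = 0: t = (√(D_R² + v_R²x²) − D_R)/v_R².
√(D_R² + v_R²x²) = √(0.6253² + 0.01888² × 17.1²) = 0.7037; v_R² = 0.0003565.
t = (0.7037 − 0.6253)/0.0003565 = 220 days.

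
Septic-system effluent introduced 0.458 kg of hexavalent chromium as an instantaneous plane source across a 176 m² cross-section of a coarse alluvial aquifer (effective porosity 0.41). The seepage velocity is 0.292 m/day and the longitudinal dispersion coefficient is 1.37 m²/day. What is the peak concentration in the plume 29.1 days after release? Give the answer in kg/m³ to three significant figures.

The peak of an instantaneous 1D plume sits at x = vt; there the Gaussian factor is 1 and C_max = M/(n_e·A·√(4πDt)), where n_e·A is the pore area the mass is dissolved in.
√(4πDt) = √(4π × 1.37 × 29.1) = 22.38 m, so C_max = 0.458/(0.41 × 176 × 22.38) = 0.000284 kg/m³.

0.000284 kg/m³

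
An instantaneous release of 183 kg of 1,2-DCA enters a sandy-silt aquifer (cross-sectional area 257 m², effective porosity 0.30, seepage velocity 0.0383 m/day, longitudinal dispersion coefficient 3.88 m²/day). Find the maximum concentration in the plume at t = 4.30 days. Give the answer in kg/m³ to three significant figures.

The peak of an instantaneous 1D plume sits at x = vt; there the Gaussian factor is 1 and C_max = M/(n_e·A·√(4πDt)), where n_e·A is the pore area the mass is dissolved in.
√(4πDt) = √(4π × 3.88 × 4.30) = 14.48 m, so C_max = 183/(0.30 × 257 × 14.48) = 0.164 kg/m³.

0.164 kg/m³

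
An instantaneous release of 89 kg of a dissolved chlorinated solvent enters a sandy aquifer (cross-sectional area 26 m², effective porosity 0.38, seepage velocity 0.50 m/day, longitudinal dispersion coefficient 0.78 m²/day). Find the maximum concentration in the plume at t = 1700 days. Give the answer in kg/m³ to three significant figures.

The peak of an instantaneous 1D plume sits at x = vt; there the Gaussian factor is 1 and C_max = M/(n_e·A·√(4πDt)), where n_e·A is the pore area the mass is dissolved in.
√(4πDt) = √(4π × 0.78 × 1700) = 129.1 m, so C_max = 89/(0.38 × 26 × 129.1) = 0.0698 kg/m³.

0.0698 kg/m³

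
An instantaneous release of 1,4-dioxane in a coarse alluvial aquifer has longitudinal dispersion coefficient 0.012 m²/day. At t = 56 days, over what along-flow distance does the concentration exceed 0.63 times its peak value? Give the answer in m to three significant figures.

The plume is Gaussian with σ = √(2Dt) = √(2 × 0.012 × 56) = 1.159 m.
C/C_peak = exp(−Δx²/(2σ²)) = 0.63 ⇒ Δx = σ·√(−2 ln 0.63) = 1.159 × 0.9613 = 1.114 m.
Width = 2Δx = 2.23 m.

2.23 m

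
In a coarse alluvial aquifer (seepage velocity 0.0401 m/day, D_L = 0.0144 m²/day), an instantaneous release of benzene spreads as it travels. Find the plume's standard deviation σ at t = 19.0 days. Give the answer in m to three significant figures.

0.740 m

Dispersive spreading gives a Gaussian with σ² = 2Dt; advection only shifts the center.
σ = √(2 × 0.0144 × 19.0) = 0.740 m.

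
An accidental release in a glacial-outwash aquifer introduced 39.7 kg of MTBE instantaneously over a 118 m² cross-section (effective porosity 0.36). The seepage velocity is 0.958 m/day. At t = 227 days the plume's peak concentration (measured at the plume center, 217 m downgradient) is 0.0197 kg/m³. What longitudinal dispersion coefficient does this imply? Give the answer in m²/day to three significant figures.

0.789 m²/day

At the plume center C_max = M/(n_e·A·√(4πDt)), so D = M²/(4πt·(n_e·A·C_max)²).
n_e·A·C_max = 0.36 × 118 × 0.0197 = 0.8369 kg/m.
D = 39.7²/(4π × 227 × 0.8369²) = 0.789 m²/day.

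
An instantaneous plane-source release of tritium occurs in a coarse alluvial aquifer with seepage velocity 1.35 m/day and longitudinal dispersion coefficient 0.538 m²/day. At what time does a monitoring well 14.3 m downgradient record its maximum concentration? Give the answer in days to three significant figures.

For the 1D instantaneous-source solution, setting ∂C/∂t = 0 at fixed x gives v²t² + 2Dt − x² = 0, so t = (√(D² + v²x²) − D)/v².
√(D² + v²x²) = √(0.538² + 1.35² × 14.3²) = 19.31; v² = 1.8225.
t = (19.31 − 0.538)/1.8225 = 10.3 days (vs. the pure-advection estimate x/v = 10.6 d).

10.3 days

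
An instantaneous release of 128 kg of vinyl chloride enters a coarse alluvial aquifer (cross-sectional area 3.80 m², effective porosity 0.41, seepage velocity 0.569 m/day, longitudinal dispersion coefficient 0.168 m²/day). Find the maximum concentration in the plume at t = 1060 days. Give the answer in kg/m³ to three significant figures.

The peak of an instantaneous 1D plume sits at x = vt; there the Gaussian factor is 1 and C_max = M/(n_e·A·√(4πDt)), where n_e·A is the pore area the mass is dissolved in.
√(4πDt) = √(4π × 0.168 × 1060) = 47.31 m, so C_max = 128/(0.41 × 3.80 × 47.31) = 1.74 kg/m³.

1.74 kg/m³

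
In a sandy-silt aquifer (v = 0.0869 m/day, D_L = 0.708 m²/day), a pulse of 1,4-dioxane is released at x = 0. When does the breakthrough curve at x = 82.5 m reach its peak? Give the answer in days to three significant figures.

860 days

For the 1D instantaneous-source solution, setting ∂C/∂t = 0 at fixed x gives v²t² + 2Dt − x² = 0, so t = (√(D² + v²x²) − D)/v².
√(D² + v²x²) = √(0.708² + 0.0869² × 82.5²) = 7.204; v² = 0.00755161.
t = (7.204 − 0.708)/0.00755161 = 860 days (vs. the pure-advection estimate x/v = 949 d).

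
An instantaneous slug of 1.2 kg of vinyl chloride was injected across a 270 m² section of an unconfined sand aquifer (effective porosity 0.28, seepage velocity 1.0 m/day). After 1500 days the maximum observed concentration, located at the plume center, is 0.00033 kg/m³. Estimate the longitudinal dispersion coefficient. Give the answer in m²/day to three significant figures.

At the plume center C_max = M/(n_e·A·√(4πDt)), so D = M²/(4πt·(n_e·A·C_max)²).
n_e·A·C_max = 0.28 × 270 × 0.00033 = 0.02495 kg/m.
D = 1.2²/(4π × 1500 × 0.02495²) = 0.123 m²/day.

0.123 m²/day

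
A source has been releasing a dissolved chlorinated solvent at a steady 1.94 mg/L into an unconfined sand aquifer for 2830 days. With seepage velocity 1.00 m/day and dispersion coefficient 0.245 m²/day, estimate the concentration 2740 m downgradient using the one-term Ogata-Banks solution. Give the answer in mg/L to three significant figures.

1.92 mg/L

For a continuous step input, C/C₀ ≈ ½·erfc((x−vt)/(2√(Dt))).
vt = 1.00 × 2830 = 2830 m and 2√(Dt) = 2√(0.245 × 2830) = 52.66 m.
Argument (x−vt)/(2√(Dt)) = (2740 − 2830)/52.66 = -1.709; ½·erfc(-1.709) = 0.9922.
C = 1.94 × 0.9922 = 1.92 mg/L.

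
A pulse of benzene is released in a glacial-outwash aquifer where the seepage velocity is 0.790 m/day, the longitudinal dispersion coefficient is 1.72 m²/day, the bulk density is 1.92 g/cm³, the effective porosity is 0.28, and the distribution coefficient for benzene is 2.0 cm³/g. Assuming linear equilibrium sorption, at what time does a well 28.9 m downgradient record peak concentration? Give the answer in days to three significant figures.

499 days

Retardation factor R = 1 + ρ_b·K_d/n = 1 + 1.92 × 2.0/0.28 = 14.71.
Sorption retards both mechanisms: v_R = v/R = 0.05370 m/day, D_R = D/R = 0.1169 m²/day.
Peak time from v_R²t² + 2D_R t − x² = 0: t = (√(D_R² + v_R²x²) − D_R)/v_R².
√(D_R² + v_R²x²) = √(0.1169² + 0.05370² × 28.9²) = 1.556; v_R² = 0.002884.
t = (1.556 − 0.1169)/0.002884 = 499 days.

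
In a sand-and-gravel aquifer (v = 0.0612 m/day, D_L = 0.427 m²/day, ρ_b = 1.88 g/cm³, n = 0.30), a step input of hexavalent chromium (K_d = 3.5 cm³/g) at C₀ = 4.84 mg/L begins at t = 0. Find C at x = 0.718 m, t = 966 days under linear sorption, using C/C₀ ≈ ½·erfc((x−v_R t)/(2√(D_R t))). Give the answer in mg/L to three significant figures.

Retardation factor R = 1 + ρ_b·K_d/n = 1 + 1.88 × 3.5/0.30 = 22.93.
Sorption retards both mechanisms: v_R = v/R = 0.002669 m/day, D_R = D/R = 0.01862 m²/day.
v_R·t = 0.002669 × 966 = 2.578254 m; 2√(D_R t) = 8.482 m; argument = (0.718 − 2.578254)/8.482 = -0.2193.
C = C₀ × ½·erfc(-0.2193) = 4.84 × 0.6218 = 3.01 mg/L.

3.01 mg/L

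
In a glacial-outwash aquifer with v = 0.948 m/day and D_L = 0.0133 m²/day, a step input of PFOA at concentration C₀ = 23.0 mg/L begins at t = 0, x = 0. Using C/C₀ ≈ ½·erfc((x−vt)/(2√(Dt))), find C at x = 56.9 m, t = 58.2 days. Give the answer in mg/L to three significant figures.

1.90 mg/L

For a continuous step input, C/C₀ ≈ ½·erfc((x−vt)/(2√(Dt))).
vt = 0.948 × 58.2 = 55.1736 m and 2√(Dt) = 2√(0.0133 × 58.2) = 1.760 m.
Argument (x−vt)/(2√(Dt)) = (56.9 − 55.1736)/1.760 = 0.9809; ½·erfc(0.9809) = 0.08269.
C = 23.0 × 0.08269 = 1.90 mg/L.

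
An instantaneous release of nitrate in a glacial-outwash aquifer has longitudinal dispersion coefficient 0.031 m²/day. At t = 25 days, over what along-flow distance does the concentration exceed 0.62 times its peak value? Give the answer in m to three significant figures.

The plume is Gaussian with σ = √(2Dt) = √(2 × 0.031 × 25) = 1.245 m.
C/C_peak = exp(−Δx²/(2σ²)) = 0.62 ⇒ Δx = σ·√(−2 ln 0.62) = 1.245 × 0.9778 = 1.217 m.
Width = 2Δx = 2.43 m.

2.43 m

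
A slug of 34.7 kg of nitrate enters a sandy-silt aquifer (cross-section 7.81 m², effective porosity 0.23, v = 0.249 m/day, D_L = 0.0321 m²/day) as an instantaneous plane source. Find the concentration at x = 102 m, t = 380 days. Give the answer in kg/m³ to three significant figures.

0.511 kg/m³

For an instantaneous plane source, C(x,t) = M/(n_e·A·√(4πDt)) · exp(−(x−vt)²/(4Dt)), with n_e·A the pore (flow) area.
Plume center vt = 0.249 × 380 = 94.62 m, so the well at 102 m is 7.38 m downgradient of the peak.
√(4πDt) = 12.38 m, giving peak height M/(n_e·A·√(4πDt)) = 34.7/(0.23 × 7.81 × 12.38) = 1.560 kg/m³.
(x−vt)²/(4Dt) = (7.38)²/(4 × 0.0321 × 380) = 1.116; exp(−1.116) = 0.3276.
C = 1.560 × 0.3276 = 0.511 kg/m³.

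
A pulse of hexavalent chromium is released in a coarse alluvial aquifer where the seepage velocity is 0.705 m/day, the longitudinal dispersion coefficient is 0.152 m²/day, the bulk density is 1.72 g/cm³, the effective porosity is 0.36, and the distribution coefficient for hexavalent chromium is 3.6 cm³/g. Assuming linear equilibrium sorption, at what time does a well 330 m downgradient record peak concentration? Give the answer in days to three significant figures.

8510 days

Retardation factor R = 1 + ρ_b·K_d/n = 1 + 1.72 × 3.6/0.36 = 18.20.
Sorption retards both mechanisms: v_R = v/R = 0.03874 m/day, D_R = D/R = 0.008352 m²/day.
Peak time from v_R²t² + 2D_R t − x² = 0: t = (√(D_R² + v_R²x²) − D_R)/v_R².
√(D_R² + v_R²x²) = √(0.008352² + 0.03874² × 330²) = 12.78; v_R² = 0.001501.
t = (12.78 − 0.008352)/0.001501 = 8510 days.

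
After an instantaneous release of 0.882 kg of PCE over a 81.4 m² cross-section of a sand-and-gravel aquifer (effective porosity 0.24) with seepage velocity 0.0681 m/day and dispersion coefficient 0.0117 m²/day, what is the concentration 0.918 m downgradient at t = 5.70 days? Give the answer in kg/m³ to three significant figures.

For an instantaneous plane source, C(x,t) = M/(n_e·A·√(4πDt)) · exp(−(x−vt)²/(4Dt)), with n_e·A the pore (flow) area.
Plume center vt = 0.0681 × 5.70 = 0.38817 m, so the well at 0.918 m is 0.52983 m downgradient of the peak.
√(4πDt) = 0.9155 m, giving peak height M/(n_e·A·√(4πDt)) = 0.882/(0.24 × 81.4 × 0.9155) = 0.04931 kg/m³.
(x−vt)²/(4Dt) = (0.52983)²/(4 × 0.0117 × 5.70) = 1.052; exp(−1.052) = 0.3492.
C = 0.04931 × 0.3492 = 0.0172 kg/m³.

0.0172 kg/m³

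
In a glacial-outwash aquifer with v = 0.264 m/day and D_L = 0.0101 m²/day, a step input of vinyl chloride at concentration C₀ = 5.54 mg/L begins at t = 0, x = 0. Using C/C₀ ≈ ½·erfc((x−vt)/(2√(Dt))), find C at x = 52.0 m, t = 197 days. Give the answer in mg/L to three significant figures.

2.78 mg/L

For a continuous step input, C/C₀ ≈ ½·erfc((x−vt)/(2√(Dt))).
vt = 0.264 × 197 = 52.008 m and 2√(Dt) = 2√(0.0101 × 197) = 2.821 m.
Argument (x−vt)/(2√(Dt)) = (52.0 − 52.008)/2.821 = -0.002836; ½·erfc(-0.002836) = 0.5016.
C = 5.54 × 0.5016 = 2.78 mg/L.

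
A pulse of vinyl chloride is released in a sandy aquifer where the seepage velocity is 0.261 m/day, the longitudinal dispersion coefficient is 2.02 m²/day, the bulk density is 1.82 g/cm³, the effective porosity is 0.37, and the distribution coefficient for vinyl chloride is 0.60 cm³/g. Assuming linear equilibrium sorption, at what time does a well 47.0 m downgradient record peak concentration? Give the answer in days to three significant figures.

604 days

Retardation factor R = 1 + ρ_b·K_d/n = 1 + 1.82 × 0.60/0.37 = 3.951.
Sorption retards both mechanisms: v_R = v/R = 0.06606 m/day, D_R = D/R = 0.5113 m²/day.
Peak time from v_R²t² + 2D_R t − x² = 0: t = (√(D_R² + v_R²x²) − D_R)/v_R².
√(D_R² + v_R²x²) = √(0.5113² + 0.06606² × 47.0²) = 3.147; v_R² = 0.004364.
t = (3.147 − 0.5113)/0.004364 = 604 days.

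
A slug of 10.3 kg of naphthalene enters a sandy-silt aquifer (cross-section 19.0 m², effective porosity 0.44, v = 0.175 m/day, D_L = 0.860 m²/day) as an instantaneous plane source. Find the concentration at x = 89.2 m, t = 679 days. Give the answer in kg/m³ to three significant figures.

For an instantaneous plane source, C(x,t) = M/(n_e·A·√(4πDt)) · exp(−(x−vt)²/(4Dt)), with n_e·A the pore (flow) area.
Plume center vt = 0.175 × 679 = 118.825 m, so the well at 89.2 m is 29.625 m upgradient of the peak.
√(4πDt) = 85.66 m, giving peak height M/(n_e·A·√(4πDt)) = 10.3/(0.44 × 19.0 × 85.66) = 0.01438 kg/m³.
(x−vt)²/(4Dt) = (-29.625)²/(4 × 0.860 × 679) = 0.3757; exp(−0.3757) = 0.6868.
C = 0.01438 × 0.6868 = 0.00988 kg/m³.

0.00988 kg/m³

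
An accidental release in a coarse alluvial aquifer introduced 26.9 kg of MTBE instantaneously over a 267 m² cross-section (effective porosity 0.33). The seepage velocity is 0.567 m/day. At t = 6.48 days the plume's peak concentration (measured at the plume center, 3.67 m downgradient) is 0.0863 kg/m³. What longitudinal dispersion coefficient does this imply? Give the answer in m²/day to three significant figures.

At the plume center C_max = M/(n_e·A·√(4πDt)), so D = M²/(4πt·(n_e·A·C_max)²).
n_e·A·C_max = 0.33 × 267 × 0.0863 = 7.604 kg/m.
D = 26.9²/(4π × 6.48 × 7.604²) = 0.154 m²/day.

0.154 m²/day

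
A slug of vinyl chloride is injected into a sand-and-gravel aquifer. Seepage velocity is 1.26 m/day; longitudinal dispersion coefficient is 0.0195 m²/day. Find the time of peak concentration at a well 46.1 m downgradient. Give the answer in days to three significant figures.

For the 1D instantaneous-source solution, setting ∂C/∂t = 0 at fixed x gives v²t² + 2Dt − x² = 0, so t = (√(D² + v²x²) − D)/v².
√(D² + v²x²) = √(0.0195² + 1.26² × 46.1²) = 58.09; v² = 1.5876.
t = (58.09 − 0.0195)/1.5876 = 36.6 days (vs. the pure-advection estimate x/v = 36.6 d).

36.6 days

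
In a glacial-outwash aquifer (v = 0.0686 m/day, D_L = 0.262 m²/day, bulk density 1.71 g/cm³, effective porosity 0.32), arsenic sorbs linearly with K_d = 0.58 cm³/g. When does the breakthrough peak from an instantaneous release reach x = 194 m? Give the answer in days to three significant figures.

11400 days

Retardation factor R = 1 + ρ_b·K_d/n = 1 + 1.71 × 0.58/0.32 = 4.099.
Sorption retards both mechanisms: v_R = v/R = 0.01674 m/day, D_R = D/R = 0.06392 m²/day.
Peak time from v_R²t² + 2D_R t − x² = 0: t = (√(D_R² + v_R²x²) − D_R)/v_R².
√(D_R² + v_R²x²) = √(0.06392² + 0.01674² × 194²) = 3.248; v_R² = 0.0002802.
t = (3.248 − 0.06392)/0.0002802 = 11400 days.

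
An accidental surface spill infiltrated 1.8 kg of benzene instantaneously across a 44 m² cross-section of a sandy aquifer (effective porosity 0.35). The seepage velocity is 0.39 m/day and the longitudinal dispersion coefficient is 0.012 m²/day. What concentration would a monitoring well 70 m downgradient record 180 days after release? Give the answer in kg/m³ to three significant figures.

For an instantaneous plane source, C(x,t) = M/(n_e·A·√(4πDt)) · exp(−(x−vt)²/(4Dt)), with n_e·A the pore (flow) area.
Plume center vt = 0.39 × 180 = 70.2 m, so the well at 70 m is 0.2 m upgradient of the peak.
√(4πDt) = 5.210 m, giving peak height M/(n_e·A·√(4πDt)) = 1.8/(0.35 × 44 × 5.210) = 0.02243 kg/m³.
(x−vt)²/(4Dt) = (-0.2)²/(4 × 0.012 × 180) = 0.004630; exp(−0.004630) = 0.9954.
C = 0.02243 × 0.9954 = 0.0223 kg/m³.

0.0223 kg/m³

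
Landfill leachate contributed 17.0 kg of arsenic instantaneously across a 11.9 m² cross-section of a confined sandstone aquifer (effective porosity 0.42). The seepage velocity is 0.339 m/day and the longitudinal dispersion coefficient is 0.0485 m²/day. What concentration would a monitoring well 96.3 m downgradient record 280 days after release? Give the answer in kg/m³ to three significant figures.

For an instantaneous plane source, C(x,t) = M/(n_e·A·√(4πDt)) · exp(−(x−vt)²/(4Dt)), with n_e·A the pore (flow) area.
Plume center vt = 0.339 × 280 = 94.92 m, so the well at 96.3 m is 1.38 m downgradient of the peak.
√(4πDt) = 13.06 m, giving peak height M/(n_e·A·√(4πDt)) = 17.0/(0.42 × 11.9 × 13.06) = 0.2604 kg/m³.
(x−vt)²/(4Dt) = (1.38)²/(4 × 0.0485 × 280) = 0.03506; exp(−0.03506) = 0.9655.
C = 0.2604 × 0.9655 = 0.251 kg/m³.

0.251 kg/m³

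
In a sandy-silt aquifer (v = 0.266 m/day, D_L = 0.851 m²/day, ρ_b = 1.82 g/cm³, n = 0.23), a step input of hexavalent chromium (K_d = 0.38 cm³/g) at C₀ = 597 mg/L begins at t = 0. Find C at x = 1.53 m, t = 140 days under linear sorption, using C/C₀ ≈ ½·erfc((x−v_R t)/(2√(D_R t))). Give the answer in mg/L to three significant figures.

503 mg/L

Retardation factor R = 1 + ρ_b·K_d/n = 1 + 1.82 × 0.38/0.23 = 4.007.
Sorption retards both mechanisms: v_R = v/R = 0.06638 m/day, D_R = D/R = 0.2124 m²/day.
v_R·t = 0.06638 × 140 = 9.2932 m; 2√(D_R t) = 10.91 m; argument = (1.53 − 9.2932)/10.91 = -0.7116.
C = C₀ × ½·erfc(-0.7116) = 597 × 0.8429 = 503 mg/L.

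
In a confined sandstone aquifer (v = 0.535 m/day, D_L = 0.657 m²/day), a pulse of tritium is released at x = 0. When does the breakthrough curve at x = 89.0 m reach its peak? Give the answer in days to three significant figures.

For the 1D instantaneous-source solution, setting ∂C/∂t = 0 at fixed x gives v²t² + 2Dt − x² = 0, so t = (√(D² + v²x²) − D)/v².
√(D² + v²x²) = √(0.657² + 0.535² × 89.0²) = 47.62; v² = 0.286225.
t = (47.62 − 0.657)/0.286225 = 164 days (vs. the pure-advection estimate x/v = 166 d).

164 days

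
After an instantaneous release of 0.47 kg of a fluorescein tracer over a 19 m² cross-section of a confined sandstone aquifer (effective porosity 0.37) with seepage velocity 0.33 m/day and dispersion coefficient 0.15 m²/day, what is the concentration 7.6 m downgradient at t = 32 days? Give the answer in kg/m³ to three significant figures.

0.00545 kg/m³

For an instantaneous plane source, C(x,t) = M/(n_e·A·√(4πDt)) · exp(−(x−vt)²/(4Dt)), with n_e·A the pore (flow) area.
Plume center vt = 0.33 × 32 = 10.56 m, so the well at 7.6 m is 2.96 m upgradient of the peak.
√(4πDt) = 7.767 m, giving peak height M/(n_e·A·√(4πDt)) = 0.47/(0.37 × 19 × 7.767) = 0.008608 kg/m³.
(x−vt)²/(4Dt) = (-2.96)²/(4 × 0.15 × 32) = 0.4563; exp(−0.4563) = 0.6336.
C = 0.008608 × 0.6336 = 0.00545 kg/m³.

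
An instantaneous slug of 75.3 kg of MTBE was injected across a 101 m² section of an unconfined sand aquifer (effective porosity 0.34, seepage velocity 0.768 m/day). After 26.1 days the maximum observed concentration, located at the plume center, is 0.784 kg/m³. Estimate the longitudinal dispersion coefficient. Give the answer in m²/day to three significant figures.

0.0239 m²/day

At the plume center C_max = M/(n_e·A·√(4πDt)), so D = M²/(4πt·(n_e·A·C_max)²).
n_e·A·C_max = 0.34 × 101 × 0.784 = 26.92 kg/m.
D = 75.3²/(4π × 26.1 × 26.92²) = 0.0239 m²/day.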